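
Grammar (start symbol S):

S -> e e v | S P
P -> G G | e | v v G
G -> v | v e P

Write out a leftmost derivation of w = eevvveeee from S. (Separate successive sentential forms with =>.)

S=>SP=>SPP=>SPPP=>eevPPP=>eevGGPP=>eevvGPP=>eevvvePPP=>eevvveePP=>eevvveeeP=>eevvveeee

S => SP   [S -> S P]
SP => SPP   [S -> S P]
SPP => SPPP   [S -> S P]
SPPP => eevPPP   [S -> e e v]
eevPPP => eevGGPP   [P -> G G]
eevGGPP => eevvGPP   [G -> v]
eevvGPP => eevvvePPP   [G -> v e P]
eevvvePPP => eevvveePP   [P -> e]
eevvveePP => eevvveeeP   [P -> e]
eevvveeeP => eevvveeee   [P -> e]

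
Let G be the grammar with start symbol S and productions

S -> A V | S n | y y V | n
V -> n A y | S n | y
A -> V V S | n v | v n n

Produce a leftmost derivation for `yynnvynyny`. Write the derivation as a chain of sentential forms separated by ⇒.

S ⇒ AV ⇒ VVSV ⇒ SnVSV ⇒ yyVnVSV ⇒ yynAynVSV ⇒ yynnvynVSV ⇒ yynnvynySV ⇒ yynnvynynV ⇒ yynnvynyny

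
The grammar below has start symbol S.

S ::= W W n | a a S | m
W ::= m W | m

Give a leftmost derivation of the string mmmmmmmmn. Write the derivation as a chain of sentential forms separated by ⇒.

S ⇒ WWn   [S ::= W W n]
WWn ⇒ mWWn   [W ::= m W]
mWWn ⇒ mmWWn   [W ::= m W]
mmWWn ⇒ mmmWWn   [W ::= m W]
mmmWWn ⇒ mmmmWWn   [W ::= m W]
mmmmWWn ⇒ mmmmmWWn   [W ::= m W]
mmmmmWWn ⇒ mmmmmmWWn   [W ::= m W]
mmmmmmWWn ⇒ mmmmmmmWn   [W ::= m]
mmmmmmmWn ⇒ mmmmmmmmn   [W ::= m]

S⇒WWn⇒mWWn⇒mmWWn⇒mmmWWn⇒mmmmWWn⇒mmmmmWWn⇒mmmmmmWWn⇒mmmmmmmWn⇒mmmmmmmmn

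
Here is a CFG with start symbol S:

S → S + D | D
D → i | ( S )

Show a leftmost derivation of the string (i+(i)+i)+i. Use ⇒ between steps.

S ⇒ S+D   [S → S + D]
S+D ⇒ D+D   [S → D]
D+D ⇒ (S)+D   [D → ( S )]
(S)+D ⇒ (S+D)+D   [S → S + D]
(S+D)+D ⇒ (S+D+D)+D   [S → S + D]
(S+D+D)+D ⇒ (D+D+D)+D   [S → D]
(D+D+D)+D ⇒ (i+D+D)+D   [D → i]
(i+D+D)+D ⇒ (i+(S)+D)+D   [D → ( S )]
(i+(S)+D)+D ⇒ (i+(D)+D)+D   [S → D]
(i+(D)+D)+D ⇒ (i+(i)+D)+D   [D → i]
(i+(i)+D)+D ⇒ (i+(i)+i)+D   [D → i]
(i+(i)+i)+D ⇒ (i+(i)+i)+i   [D → i]

S ⇒ S+D ⇒ D+D ⇒ (S)+D ⇒ (S+D)+D ⇒ (S+D+D)+D ⇒ (D+D+D)+D ⇒ (i+D+D)+D ⇒ (i+(S)+D)+D ⇒ (i+(D)+D)+D ⇒ (i+(i)+D)+D ⇒ (i+(i)+i)+D ⇒ (i+(i)+i)+i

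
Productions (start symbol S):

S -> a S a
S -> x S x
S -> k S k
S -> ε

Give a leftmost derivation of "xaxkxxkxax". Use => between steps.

S => xSx => xaSax => xaxSxax => xaxkSkxax => xaxkxSxkxax => xaxkxxkxax

S => xSx   [S -> x S x]
xSx => xaSax   [S -> a S a]
xaSax => xaxSxax   [S -> x S x]
xaxSxax => xaxkSkxax   [S -> k S k]
xaxkSkxax => xaxkxSxkxax   [S -> x S x]
xaxkxSxkxax => xaxkxxkxax   [S -> ε]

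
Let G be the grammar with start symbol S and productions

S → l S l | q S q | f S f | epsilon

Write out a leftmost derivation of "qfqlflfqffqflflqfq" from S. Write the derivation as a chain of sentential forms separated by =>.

S => qSq   [S → q S q]
qSq => qfSfq   [S → f S f]
qfSfq => qfqSqfq   [S → q S q]
qfqSqfq => qfqlSlqfq   [S → l S l]
qfqlSlqfq => qfqlfSflqfq   [S → f S f]
qfqlfSflqfq => qfqlflSlflqfq   [S → l S l]
qfqlflSlflqfq => qfqlflfSflflqfq   [S → f S f]
qfqlflfSflflqfq => qfqlflfqSqflflqfq   [S → q S q]
qfqlflfqSqflflqfq => qfqlflfqfSfqflflqfq   [S → f S f]
qfqlflfqfSfqflflqfq => qfqlflfqffqflflqfq   [S → epsilon]

S => qSq => qfSfq => qfqSqfq => qfqlSlqfq => qfqlfSflqfq => qfqlflSlflqfq => qfqlflfSflflqfq => qfqlflfqSqflflqfq => qfqlflfqfSfqflflqfq => qfqlflfqffqflflqfq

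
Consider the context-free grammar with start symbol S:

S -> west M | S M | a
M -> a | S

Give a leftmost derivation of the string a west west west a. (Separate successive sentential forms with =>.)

S => S M   [S -> S M]
S M => a M   [S -> a]
a M => a S   [M -> S]
a S => a west M   [S -> west M]
a west M => a west S   [M -> S]
a west S => a west west M   [S -> west M]
a west west M => a west west S   [M -> S]
a west west S => a west west west M   [S -> west M]
a west west west M => a west west west a   [M -> a]

S => S M => a M => a S => a west M => a west S => a west west M => a west west S => a west west west M => a west west west a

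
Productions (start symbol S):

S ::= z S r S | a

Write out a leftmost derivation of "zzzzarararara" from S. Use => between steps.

S => zSrS   [S ::= z S r S]
zSrS => zzSrSrS   [S ::= z S r S]
zzSrSrS => zzzSrSrSrS   [S ::= z S r S]
zzzSrSrSrS => zzzzSrSrSrSrS   [S ::= z S r S]
zzzzSrSrSrSrS => zzzzarSrSrSrS   [S ::= a]
zzzzarSrSrSrS => zzzzararSrSrS   [S ::= a]
zzzzararSrSrS => zzzzarararSrS   [S ::= a]
zzzzarararSrS => zzzzararararS   [S ::= a]
zzzzararararS => zzzzarararara   [S ::= a]

S=>zSrS=>zzSrSrS=>zzzSrSrSrS=>zzzzSrSrSrSrS=>zzzzarSrSrSrS=>zzzzararSrSrS=>zzzzarararSrS=>zzzzararararS=>zzzzarararara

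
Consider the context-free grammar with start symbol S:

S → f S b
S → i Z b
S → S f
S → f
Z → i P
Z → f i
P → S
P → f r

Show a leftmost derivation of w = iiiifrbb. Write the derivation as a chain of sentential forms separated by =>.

S => iZb   [S → i Z b]
iZb => iiPb   [Z → i P]
iiPb => iiSb   [P → S]
iiSb => iiiZbb   [S → i Z b]
iiiZbb => iiiiPbb   [Z → i P]
iiiiPbb => iiiifrbb   [P → f r]

S => iZb => iiPb => iiSb => iiiZbb => iiiiPbb => iiiifrbb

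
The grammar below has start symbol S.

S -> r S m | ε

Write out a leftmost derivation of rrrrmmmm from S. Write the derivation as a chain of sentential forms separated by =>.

S=>rSm=>rrSmm=>rrrSmmm=>rrrrSmmmm=>rrrrmmmm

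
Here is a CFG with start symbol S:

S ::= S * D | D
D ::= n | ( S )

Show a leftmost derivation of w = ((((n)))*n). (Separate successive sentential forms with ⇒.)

S ⇒ D   [S ::= D]
D ⇒ (S)   [D ::= ( S )]
(S) ⇒ (S*D)   [S ::= S * D]
(S*D) ⇒ (D*D)   [S ::= D]
(D*D) ⇒ ((S)*D)   [D ::= ( S )]
((S)*D) ⇒ ((D)*D)   [S ::= D]
((D)*D) ⇒ (((S))*D)   [D ::= ( S )]
(((S))*D) ⇒ (((D))*D)   [S ::= D]
(((D))*D) ⇒ ((((S)))*D)   [D ::= ( S )]
((((S)))*D) ⇒ ((((D)))*D)   [S ::= D]
((((D)))*D) ⇒ ((((n)))*D)   [D ::= n]
((((n)))*D) ⇒ ((((n)))*n)   [D ::= n]

S ⇒ D ⇒ (S) ⇒ (S*D) ⇒ (D*D) ⇒ ((S)*D) ⇒ ((D)*D) ⇒ (((S))*D) ⇒ (((D))*D) ⇒ ((((S)))*D) ⇒ ((((D)))*D) ⇒ ((((n)))*D) ⇒ ((((n)))*n)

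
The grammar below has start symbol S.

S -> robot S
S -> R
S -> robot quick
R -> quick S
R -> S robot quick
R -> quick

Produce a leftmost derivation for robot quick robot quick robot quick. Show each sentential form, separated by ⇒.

S ⇒ robot S ⇒ robot R ⇒ robot S robot quick ⇒ robot R robot quick ⇒ robot quick S robot quick ⇒ robot quick robot S robot quick ⇒ robot quick robot R robot quick ⇒ robot quick robot quick robot quick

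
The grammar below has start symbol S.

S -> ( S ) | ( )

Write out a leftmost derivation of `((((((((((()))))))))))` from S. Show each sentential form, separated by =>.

S => (S) => ((S)) => (((S))) => ((((S)))) => (((((S))))) => ((((((S)))))) => (((((((S))))))) => ((((((((S)))))))) => (((((((((S))))))))) => ((((((((((S)))))))))) => ((((((((((()))))))))))

S => (S)   [S -> ( S )]
(S) => ((S))   [S -> ( S )]
((S)) => (((S)))   [S -> ( S )]
(((S))) => ((((S))))   [S -> ( S )]
((((S)))) => (((((S)))))   [S -> ( S )]
(((((S))))) => ((((((S))))))   [S -> ( S )]
((((((S)))))) => (((((((S)))))))   [S -> ( S )]
(((((((S))))))) => ((((((((S))))))))   [S -> ( S )]
((((((((S)))))))) => (((((((((S)))))))))   [S -> ( S )]
(((((((((S))))))))) => ((((((((((S))))))))))   [S -> ( S )]
((((((((((S)))))))))) => ((((((((((()))))))))))   [S -> ( )]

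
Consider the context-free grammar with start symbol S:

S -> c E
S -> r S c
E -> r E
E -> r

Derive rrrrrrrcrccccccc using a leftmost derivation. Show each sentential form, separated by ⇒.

S ⇒ rSc ⇒ rrScc ⇒ rrrSccc ⇒ rrrrScccc ⇒ rrrrrSccccc ⇒ rrrrrrScccccc ⇒ rrrrrrrSccccccc ⇒ rrrrrrrcEccccccc ⇒ rrrrrrrcrccccccc

S ⇒ rSc   [S -> r S c]
rSc ⇒ rrScc   [S -> r S c]
rrScc ⇒ rrrSccc   [S -> r S c]
rrrSccc ⇒ rrrrScccc   [S -> r S c]
rrrrScccc ⇒ rrrrrSccccc   [S -> r S c]
rrrrrSccccc ⇒ rrrrrrScccccc   [S -> r S c]
rrrrrrScccccc ⇒ rrrrrrrSccccccc   [S -> r S c]
rrrrrrrSccccccc ⇒ rrrrrrrcEccccccc   [S -> c E]
rrrrrrrcEccccccc ⇒ rrrrrrrcrccccccc   [E -> r]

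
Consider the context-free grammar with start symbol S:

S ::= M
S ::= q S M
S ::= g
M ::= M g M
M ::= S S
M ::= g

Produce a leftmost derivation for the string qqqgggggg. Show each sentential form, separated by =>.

S => M   [S ::= M]
M => SS   [M ::= S S]
SS => qSMS   [S ::= q S M]
qSMS => qqSMMS   [S ::= q S M]
qqSMMS => qqqSMMMS   [S ::= q S M]
qqqSMMMS => qqqMMMMS   [S ::= M]
qqqMMMMS => qqqSSMMMS   [M ::= S S]
qqqSSMMMS => qqqMSMMMS   [S ::= M]
qqqMSMMMS => qqqgSMMMS   [M ::= g]
qqqgSMMMS => qqqggMMMS   [S ::= g]
qqqggMMMS => qqqgggMMS   [M ::= g]
qqqgggMMS => qqqggggMS   [M ::= g]
qqqggggMS => qqqgggggS   [M ::= g]
qqqgggggS => qqqgggggg   [S ::= g]

S => M => SS => qSMS => qqSMMS => qqqSMMMS => qqqMMMMS => qqqSSMMMS => qqqMSMMMS => qqqgSMMMS => qqqggMMMS => qqqgggMMS => qqqggggMS => qqqgggggS => qqqgggggg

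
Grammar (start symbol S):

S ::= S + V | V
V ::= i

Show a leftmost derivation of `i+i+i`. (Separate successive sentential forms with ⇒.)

S ⇒ S+V ⇒ S+V+V ⇒ V+V+V ⇒ i+V+V ⇒ i+i+V ⇒ i+i+i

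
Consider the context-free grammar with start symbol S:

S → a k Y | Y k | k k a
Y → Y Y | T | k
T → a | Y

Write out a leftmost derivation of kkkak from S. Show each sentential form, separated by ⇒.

S ⇒ Yk ⇒ YYk ⇒ YYYk ⇒ YYYYk ⇒ kYYYk ⇒ kkYYk ⇒ kkkYk ⇒ kkkTk ⇒ kkkak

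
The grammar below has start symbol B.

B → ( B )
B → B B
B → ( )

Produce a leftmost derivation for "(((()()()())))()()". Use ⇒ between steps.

B⇒BB⇒BBB⇒(B)BB⇒((B))BB⇒(((B)))BB⇒(((BB)))BB⇒(((BBB)))BB⇒(((BBBB)))BB⇒(((()BBB)))BB⇒(((()()BB)))BB⇒(((()()()B)))BB⇒(((()()()())))BB⇒(((()()()())))()B⇒(((()()()())))()()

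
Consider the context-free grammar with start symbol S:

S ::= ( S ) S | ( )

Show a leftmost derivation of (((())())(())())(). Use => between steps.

S => (S)S   [S ::= ( S ) S]
(S)S => ((S)S)S   [S ::= ( S ) S]
((S)S)S => (((S)S)S)S   [S ::= ( S ) S]
(((S)S)S)S => (((())S)S)S   [S ::= ( )]
(((())S)S)S => (((())())S)S   [S ::= ( )]
(((())())S)S => (((())())(S)S)S   [S ::= ( S ) S]
(((())())(S)S)S => (((())())(())S)S   [S ::= ( )]
(((())())(())S)S => (((())())(())())S   [S ::= ( )]
(((())())(())())S => (((())())(())())()   [S ::= ( )]

S => (S)S => ((S)S)S => (((S)S)S)S => (((())S)S)S => (((())())S)S => (((())())(S)S)S => (((())())(())S)S => (((())())(())())S => (((())())(())())()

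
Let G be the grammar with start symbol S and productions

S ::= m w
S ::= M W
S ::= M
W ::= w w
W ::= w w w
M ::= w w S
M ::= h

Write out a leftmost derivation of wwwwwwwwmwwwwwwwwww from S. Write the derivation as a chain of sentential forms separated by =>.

S=>MW=>wwSW=>wwMWW=>wwwwSWW=>wwwwMWW=>wwwwwwSWW=>wwwwwwMWWW=>wwwwwwwwSWWW=>wwwwwwwwmwWWW=>wwwwwwwwmwwwwWW=>wwwwwwwwmwwwwwwwW=>wwwwwwwwmwwwwwwwwww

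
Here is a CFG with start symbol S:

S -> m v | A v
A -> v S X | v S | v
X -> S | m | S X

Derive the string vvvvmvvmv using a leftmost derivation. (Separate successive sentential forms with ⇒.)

S ⇒ Av ⇒ vSXv ⇒ vAvXv ⇒ vvSXvXv ⇒ vvAvXvXv ⇒ vvvvXvXv ⇒ vvvvSvXv ⇒ vvvvmvvXv ⇒ vvvvmvvmv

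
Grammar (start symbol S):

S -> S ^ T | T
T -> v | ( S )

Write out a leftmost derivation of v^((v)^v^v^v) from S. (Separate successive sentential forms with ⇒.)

S ⇒ S^T ⇒ T^T ⇒ v^T ⇒ v^(S) ⇒ v^(S^T) ⇒ v^(S^T^T) ⇒ v^(S^T^T^T) ⇒ v^(T^T^T^T) ⇒ v^((S)^T^T^T) ⇒ v^((T)^T^T^T) ⇒ v^((v)^T^T^T) ⇒ v^((v)^v^T^T) ⇒ v^((v)^v^v^T) ⇒ v^((v)^v^v^v)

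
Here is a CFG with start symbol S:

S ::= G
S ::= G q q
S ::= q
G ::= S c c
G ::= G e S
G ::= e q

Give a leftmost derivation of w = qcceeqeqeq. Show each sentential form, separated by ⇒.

S⇒G⇒GeS⇒ScceS⇒qcceS⇒qcceG⇒qcceGeS⇒qcceGeSeS⇒qcceeqeSeS⇒qcceeqeqeS⇒qcceeqeqeq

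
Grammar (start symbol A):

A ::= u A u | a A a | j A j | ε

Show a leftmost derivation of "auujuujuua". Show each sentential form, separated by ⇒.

A ⇒ aAa   [A ::= a A a]
aAa ⇒ auAua   [A ::= u A u]
auAua ⇒ auuAuua   [A ::= u A u]
auuAuua ⇒ auujAjuua   [A ::= j A j]
auujAjuua ⇒ auujuAujuua   [A ::= u A u]
auujuAujuua ⇒ auujuujuua   [A ::= ε]

A⇒aAa⇒auAua⇒auuAuua⇒auujAjuua⇒auujuAujuua⇒auujuujuua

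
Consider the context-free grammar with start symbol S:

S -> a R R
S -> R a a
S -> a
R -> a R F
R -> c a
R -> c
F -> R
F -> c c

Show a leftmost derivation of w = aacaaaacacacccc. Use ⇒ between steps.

S ⇒ aRR ⇒ aaRFR ⇒ aacaFR ⇒ aacaRR ⇒ aacaaRFR ⇒ aacaaaRFFR ⇒ aacaaaaRFFFR ⇒ aacaaaacaFFFR ⇒ aacaaaacaRFFR ⇒ aacaaaacacaFFR ⇒ aacaaaacacaRFR ⇒ aacaaaacacacFR ⇒ aacaaaacacacccR ⇒ aacaaaacacacccc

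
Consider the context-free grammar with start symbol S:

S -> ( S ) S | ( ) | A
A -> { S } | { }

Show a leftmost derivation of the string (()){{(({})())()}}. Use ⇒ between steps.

S ⇒ (S)S ⇒ (())S ⇒ (())A ⇒ (()){S} ⇒ (()){A} ⇒ (()){{S}} ⇒ (()){{(S)S}} ⇒ (()){{((S)S)S}} ⇒ (()){{((A)S)S}} ⇒ (()){{(({})S)S}} ⇒ (()){{(({})())S}} ⇒ (()){{(({})())()}}

S ⇒ (S)S   [S -> ( S ) S]
(S)S ⇒ (())S   [S -> ( )]
(())S ⇒ (())A   [S -> A]
(())A ⇒ (()){S}   [A -> { S }]
(()){S} ⇒ (()){A}   [S -> A]
(()){A} ⇒ (()){{S}}   [A -> { S }]
(()){{S}} ⇒ (()){{(S)S}}   [S -> ( S ) S]
(()){{(S)S}} ⇒ (()){{((S)S)S}}   [S -> ( S ) S]
(()){{((S)S)S}} ⇒ (()){{((A)S)S}}   [S -> A]
(()){{((A)S)S}} ⇒ (()){{(({})S)S}}   [A -> { }]
(()){{(({})S)S}} ⇒ (()){{(({})())S}}   [S -> ( )]
(()){{(({})())S}} ⇒ (()){{(({})())()}}   [S -> ( )]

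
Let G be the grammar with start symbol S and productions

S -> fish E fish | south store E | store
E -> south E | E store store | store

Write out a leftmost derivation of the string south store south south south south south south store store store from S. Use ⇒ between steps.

S ⇒ south store E   [S -> south store E]
south store E ⇒ south store south E   [E -> south E]
south store south E ⇒ south store south south E   [E -> south E]
south store south south E ⇒ south store south south south E   [E -> south E]
south store south south south E ⇒ south store south south south E store store   [E -> E store store]
south store south south south E store store ⇒ south store south south south south E store store   [E -> south E]
south store south south south south E store store ⇒ south store south south south south south E store store   [E -> south E]
south store south south south south south E store store ⇒ south store south south south south south south E store store   [E -> south E]
south store south south south south south south E store store ⇒ south store south south south south south south store store store   [E -> store]

S ⇒ south store E ⇒ south store south E ⇒ south store south south E ⇒ south store south south south E ⇒ south store south south south E store store ⇒ south store south south south south E store store ⇒ south store south south south south south E store store ⇒ south store south south south south south south E store store ⇒ south store south south south south south south store store store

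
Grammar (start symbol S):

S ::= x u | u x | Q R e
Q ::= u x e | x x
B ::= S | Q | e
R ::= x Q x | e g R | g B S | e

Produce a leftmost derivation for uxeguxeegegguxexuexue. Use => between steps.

S => QRe   [S ::= Q R e]
QRe => uxeRe   [Q ::= u x e]
uxeRe => uxegBSe   [R ::= g B S]
uxegBSe => uxegSSe   [B ::= S]
uxegSSe => uxegQReSe   [S ::= Q R e]
uxegQReSe => uxeguxeReSe   [Q ::= u x e]
uxeguxeReSe => uxeguxeegReSe   [R ::= e g R]
uxeguxeegReSe => uxeguxeegegReSe   [R ::= e g R]
uxeguxeegegReSe => uxeguxeegeggBSeSe   [R ::= g B S]
uxeguxeegeggBSeSe => uxeguxeegeggQSeSe   [B ::= Q]
uxeguxeegeggQSeSe => uxeguxeegegguxeSeSe   [Q ::= u x e]
uxeguxeegegguxeSeSe => uxeguxeegegguxexueSe   [S ::= x u]
uxeguxeegegguxexueSe => uxeguxeegegguxexuexue   [S ::= x u]

S=>QRe=>uxeRe=>uxegBSe=>uxegSSe=>uxegQReSe=>uxeguxeReSe=>uxeguxeegReSe=>uxeguxeegegReSe=>uxeguxeegeggBSeSe=>uxeguxeegeggQSeSe=>uxeguxeegegguxeSeSe=>uxeguxeegegguxexueSe=>uxeguxeegegguxexuexue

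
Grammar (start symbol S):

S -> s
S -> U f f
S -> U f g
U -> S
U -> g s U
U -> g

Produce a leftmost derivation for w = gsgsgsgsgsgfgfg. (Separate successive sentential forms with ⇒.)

S ⇒ Ufg ⇒ gsUfg ⇒ gsgsUfg ⇒ gsgsSfg ⇒ gsgsUfgfg ⇒ gsgsgsUfgfg ⇒ gsgsgsgsUfgfg ⇒ gsgsgsgsgsUfgfg ⇒ gsgsgsgsgsgfgfg

S ⇒ Ufg   [S -> U f g]
Ufg ⇒ gsUfg   [U -> g s U]
gsUfg ⇒ gsgsUfg   [U -> g s U]
gsgsUfg ⇒ gsgsSfg   [U -> S]
gsgsSfg ⇒ gsgsUfgfg   [S -> U f g]
gsgsUfgfg ⇒ gsgsgsUfgfg   [U -> g s U]
gsgsgsUfgfg ⇒ gsgsgsgsUfgfg   [U -> g s U]
gsgsgsgsUfgfg ⇒ gsgsgsgsgsUfgfg   [U -> g s U]
gsgsgsgsgsUfgfg ⇒ gsgsgsgsgsgfgfg   [U -> g]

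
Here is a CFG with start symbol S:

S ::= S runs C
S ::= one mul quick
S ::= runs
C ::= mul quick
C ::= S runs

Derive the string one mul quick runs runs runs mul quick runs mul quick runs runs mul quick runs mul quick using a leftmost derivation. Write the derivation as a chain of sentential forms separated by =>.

S => S runs C   [S ::= S runs C]
S runs C => S runs C runs C   [S ::= S runs C]
S runs C runs C => S runs C runs C runs C   [S ::= S runs C]
S runs C runs C runs C => one mul quick runs C runs C runs C   [S ::= one mul quick]
one mul quick runs C runs C runs C => one mul quick runs S runs runs C runs C   [C ::= S runs]
one mul quick runs S runs runs C runs C => one mul quick runs S runs C runs runs C runs C   [S ::= S runs C]
one mul quick runs S runs C runs runs C runs C => one mul quick runs S runs C runs C runs runs C runs C   [S ::= S runs C]
one mul quick runs S runs C runs C runs runs C runs C => one mul quick runs runs runs C runs C runs runs C runs C   [S ::= runs]
one mul quick runs runs runs C runs C runs runs C runs C => one mul quick runs runs runs mul quick runs C runs runs C runs C   [C ::= mul quick]
one mul quick runs runs runs mul quick runs C runs runs C runs C => one mul quick runs runs runs mul quick runs mul quick runs runs C runs C   [C ::= mul quick]
one mul quick runs runs runs mul quick runs mul quick runs runs C runs C => one mul quick runs runs runs mul quick runs mul quick runs runs mul quick runs C   [C ::= mul quick]
one mul quick runs runs runs mul quick runs mul quick runs runs mul quick runs C => one mul quick runs runs runs mul quick runs mul quick runs runs mul quick runs mul quick   [C ::= mul quick]

S => S runs C => S runs C runs C => S runs C runs C runs C => one mul quick runs C runs C runs C => one mul quick runs S runs runs C runs C => one mul quick runs S runs C runs runs C runs C => one mul quick runs S runs C runs C runs runs C runs C => one mul quick runs runs runs C runs C runs runs C runs C => one mul quick runs runs runs mul quick runs C runs runs C runs C => one mul quick runs runs runs mul quick runs mul quick runs runs C runs C => one mul quick runs runs runs mul quick runs mul quick runs runs mul quick runs C => one mul quick runs runs runs mul quick runs mul quick runs runs mul quick runs mul quick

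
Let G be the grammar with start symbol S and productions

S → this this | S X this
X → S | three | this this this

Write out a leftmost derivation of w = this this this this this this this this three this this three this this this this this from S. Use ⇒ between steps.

S ⇒ S X this   [S → S X this]
S X this ⇒ S X this X this   [S → S X this]
S X this X this ⇒ S X this X this X this   [S → S X this]
S X this X this X this ⇒ S X this X this X this X this   [S → S X this]
S X this X this X this X this ⇒ this this X this X this X this X this   [S → this this]
this this X this X this X this X this ⇒ this this this this this this X this X this X this   [X → this this this]
this this this this this this X this X this X this ⇒ this this this this this this S this X this X this   [X → S]
this this this this this this S this X this X this ⇒ this this this this this this S X this this X this X this   [S → S X this]
this this this this this this S X this this X this X this ⇒ this this this this this this this this X this this X this X this   [S → this this]
this this this this this this this this X this this X this X this ⇒ this this this this this this this this three this this X this X this   [X → three]
this this this this this this this this three this this X this X this ⇒ this this this this this this this this three this this three this X this   [X → three]
this this this this this this this this three this this three this X this ⇒ this this this this this this this this three this this three this this this this this   [X → this this this]

S ⇒ S X this ⇒ S X this X this ⇒ S X this X this X this ⇒ S X this X this X this X this ⇒ this this X this X this X this X this ⇒ this this this this this this X this X this X this ⇒ this this this this this this S this X this X this ⇒ this this this this this this S X this this X this X this ⇒ this this this this this this this this X this this X this X this ⇒ this this this this this this this this three this this X this X this ⇒ this this this this this this this this three this this three this X this ⇒ this this this this this this this this three this this three this this this this this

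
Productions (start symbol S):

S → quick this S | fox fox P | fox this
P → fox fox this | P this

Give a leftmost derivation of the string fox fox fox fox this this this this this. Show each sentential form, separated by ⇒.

S ⇒ fox fox P ⇒ fox fox P this ⇒ fox fox P this this ⇒ fox fox P this this this ⇒ fox fox P this this this this ⇒ fox fox fox fox this this this this this

S ⇒ fox fox P   [S → fox fox P]
fox fox P ⇒ fox fox P this   [P → P this]
fox fox P this ⇒ fox fox P this this   [P → P this]
fox fox P this this ⇒ fox fox P this this this   [P → P this]
fox fox P this this this ⇒ fox fox P this this this this   [P → P this]
fox fox P this this this this ⇒ fox fox fox fox this this this this this   [P → fox fox this]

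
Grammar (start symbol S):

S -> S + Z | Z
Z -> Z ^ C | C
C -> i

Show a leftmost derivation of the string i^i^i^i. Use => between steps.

S => Z => Z^C => Z^C^C => Z^C^C^C => C^C^C^C => i^C^C^C => i^i^C^C => i^i^i^C => i^i^i^i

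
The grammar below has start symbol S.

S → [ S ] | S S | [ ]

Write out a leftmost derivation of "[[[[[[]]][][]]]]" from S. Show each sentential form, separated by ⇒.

S ⇒ [S] ⇒ [[S]] ⇒ [[[S]]] ⇒ [[[SS]]] ⇒ [[[SSS]]] ⇒ [[[[S]SS]]] ⇒ [[[[[S]]SS]]] ⇒ [[[[[[]]]SS]]] ⇒ [[[[[[]]][]S]]] ⇒ [[[[[[]]][][]]]]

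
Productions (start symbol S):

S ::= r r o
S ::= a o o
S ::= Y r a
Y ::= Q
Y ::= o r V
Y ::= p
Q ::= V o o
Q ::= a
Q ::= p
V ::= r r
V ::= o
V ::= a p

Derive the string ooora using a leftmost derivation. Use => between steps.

S => Yra => Qra => Voora => ooora

S => Yra   [S ::= Y r a]
Yra => Qra   [Y ::= Q]
Qra => Voora   [Q ::= V o o]
Voora => ooora   [V ::= o]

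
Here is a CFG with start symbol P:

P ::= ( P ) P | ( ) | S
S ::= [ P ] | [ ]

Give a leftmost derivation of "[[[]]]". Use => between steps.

P => S => [P] => [S] => [[P]] => [[S]] => [[[]]]

P => S   [P ::= S]
S => [P]   [S ::= [ P ]]
[P] => [S]   [P ::= S]
[S] => [[P]]   [S ::= [ P ]]
[[P]] => [[S]]   [P ::= S]
[[S]] => [[[]]]   [S ::= [ ]]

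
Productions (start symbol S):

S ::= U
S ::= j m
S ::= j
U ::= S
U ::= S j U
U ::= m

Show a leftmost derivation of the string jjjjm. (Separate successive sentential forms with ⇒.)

S⇒U⇒SjU⇒UjU⇒SjUjU⇒jjUjU⇒jjSjU⇒jjjjU⇒jjjjm

S ⇒ U   [S ::= U]
U ⇒ SjU   [U ::= S j U]
SjU ⇒ UjU   [S ::= U]
UjU ⇒ SjUjU   [U ::= S j U]
SjUjU ⇒ jjUjU   [S ::= j]
jjUjU ⇒ jjSjU   [U ::= S]
jjSjU ⇒ jjjjU   [S ::= j]
jjjjU ⇒ jjjjm   [U ::= m]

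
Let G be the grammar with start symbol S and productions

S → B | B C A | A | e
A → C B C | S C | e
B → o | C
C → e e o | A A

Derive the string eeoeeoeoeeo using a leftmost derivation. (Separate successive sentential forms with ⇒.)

S ⇒ A   [S → A]
A ⇒ CBC   [A → C B C]
CBC ⇒ AABC   [C → A A]
AABC ⇒ CBCABC   [A → C B C]
CBCABC ⇒ AABCABC   [C → A A]
AABCABC ⇒ eABCABC   [A → e]
eABCABC ⇒ eeBCABC   [A → e]
eeBCABC ⇒ eeoCABC   [B → o]
eeoCABC ⇒ eeoeeoABC   [C → e e o]
eeoeeoABC ⇒ eeoeeoeBC   [A → e]
eeoeeoeBC ⇒ eeoeeoeoC   [B → o]
eeoeeoeoC ⇒ eeoeeoeoeeo   [C → e e o]

S⇒A⇒CBC⇒AABC⇒CBCABC⇒AABCABC⇒eABCABC⇒eeBCABC⇒eeoCABC⇒eeoeeoABC⇒eeoeeoeBC⇒eeoeeoeoC⇒eeoeeoeoeeo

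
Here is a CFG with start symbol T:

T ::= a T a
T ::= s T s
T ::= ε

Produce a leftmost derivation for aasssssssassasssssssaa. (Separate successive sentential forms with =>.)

T => aTa => aaTaa => aasTsaa => aassTssaa => aasssTsssaa => aassssTssssaa => aasssssTsssssaa => aassssssTssssssaa => aasssssssTsssssssaa => aasssssssaTasssssssaa => aasssssssasTsasssssssaa => aasssssssassasssssssaa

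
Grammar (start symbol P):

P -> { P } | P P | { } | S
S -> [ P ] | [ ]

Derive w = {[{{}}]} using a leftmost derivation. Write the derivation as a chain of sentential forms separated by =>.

P => {P}   [P -> { P }]
{P} => {S}   [P -> S]
{S} => {[P]}   [S -> [ P ]]
{[P]} => {[{P}]}   [P -> { P }]
{[{P}]} => {[{{}}]}   [P -> { }]

P=>{P}=>{S}=>{[P]}=>{[{P}]}=>{[{{}}]}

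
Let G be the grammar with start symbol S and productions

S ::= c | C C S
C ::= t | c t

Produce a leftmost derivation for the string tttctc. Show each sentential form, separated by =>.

S => CCS => tCS => ttS => ttCCS => tttCS => tttctS => tttctc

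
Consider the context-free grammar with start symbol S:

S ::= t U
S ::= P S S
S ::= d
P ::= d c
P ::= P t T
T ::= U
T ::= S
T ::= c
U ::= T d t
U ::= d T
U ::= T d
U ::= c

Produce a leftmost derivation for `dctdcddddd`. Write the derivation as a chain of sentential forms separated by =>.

S=>PSS=>PtTSS=>dctTSS=>dctUSS=>dctTdSS=>dctSdSS=>dctPSSdSS=>dctdcSSdSS=>dctdcdSdSS=>dctdcdddSS=>dctdcddddS=>dctdcddddd

S => PSS   [S ::= P S S]
PSS => PtTSS   [P ::= P t T]
PtTSS => dctTSS   [P ::= d c]
dctTSS => dctUSS   [T ::= U]
dctUSS => dctTdSS   [U ::= T d]
dctTdSS => dctSdSS   [T ::= S]
dctSdSS => dctPSSdSS   [S ::= P S S]
dctPSSdSS => dctdcSSdSS   [P ::= d c]
dctdcSSdSS => dctdcdSdSS   [S ::= d]
dctdcdSdSS => dctdcdddSS   [S ::= d]
dctdcdddSS => dctdcddddS   [S ::= d]
dctdcddddS => dctdcddddd   [S ::= d]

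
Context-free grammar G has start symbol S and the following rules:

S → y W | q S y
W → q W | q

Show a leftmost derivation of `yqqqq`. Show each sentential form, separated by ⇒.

S⇒yW⇒yqW⇒yqqW⇒yqqqW⇒yqqqq

S ⇒ yW   [S → y W]
yW ⇒ yqW   [W → q W]
yqW ⇒ yqqW   [W → q W]
yqqW ⇒ yqqqW   [W → q W]
yqqqW ⇒ yqqqq   [W → q]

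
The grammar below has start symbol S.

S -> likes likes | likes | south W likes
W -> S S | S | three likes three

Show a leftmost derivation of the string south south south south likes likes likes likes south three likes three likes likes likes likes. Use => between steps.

S => south W likes   [S -> south W likes]
south W likes => south S likes   [W -> S]
south S likes => south south W likes likes   [S -> south W likes]
south south W likes likes => south south S likes likes   [W -> S]
south south S likes likes => south south south W likes likes likes   [S -> south W likes]
south south south W likes likes likes => south south south S S likes likes likes   [W -> S S]
south south south S S likes likes likes => south south south south W likes S likes likes likes   [S -> south W likes]
south south south south W likes S likes likes likes => south south south south S S likes S likes likes likes   [W -> S S]
south south south south S S likes S likes likes likes => south south south south likes likes S likes S likes likes likes   [S -> likes likes]
south south south south likes likes S likes S likes likes likes => south south south south likes likes likes likes S likes likes likes   [S -> likes]
south south south south likes likes likes likes S likes likes likes => south south south south likes likes likes likes south W likes likes likes likes   [S -> south W likes]
south south south south likes likes likes likes south W likes likes likes likes => south south south south likes likes likes likes south three likes three likes likes likes likes   [W -> three likes three]

S => south W likes => south S likes => south south W likes likes => south south S likes likes => south south south W likes likes likes => south south south S S likes likes likes => south south south south W likes S likes likes likes => south south south south S S likes S likes likes likes => south south south south likes likes S likes S likes likes likes => south south south south likes likes likes likes S likes likes likes => south south south south likes likes likes likes south W likes likes likes likes => south south south south likes likes likes likes south three likes three likes likes likes likes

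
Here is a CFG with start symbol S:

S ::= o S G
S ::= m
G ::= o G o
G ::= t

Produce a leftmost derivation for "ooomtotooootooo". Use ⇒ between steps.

S ⇒ oSG ⇒ ooSGG ⇒ oooSGGG ⇒ ooomGGG ⇒ ooomtGG ⇒ ooomtoGoG ⇒ ooomtotoG ⇒ ooomtotooGo ⇒ ooomtotoooGoo ⇒ ooomtotooooGooo ⇒ ooomtotooootooo

S ⇒ oSG   [S ::= o S G]
oSG ⇒ ooSGG   [S ::= o S G]
ooSGG ⇒ oooSGGG   [S ::= o S G]
oooSGGG ⇒ ooomGGG   [S ::= m]
ooomGGG ⇒ ooomtGG   [G ::= t]
ooomtGG ⇒ ooomtoGoG   [G ::= o G o]
ooomtoGoG ⇒ ooomtotoG   [G ::= t]
ooomtotoG ⇒ ooomtotooGo   [G ::= o G o]
ooomtotooGo ⇒ ooomtotoooGoo   [G ::= o G o]
ooomtotoooGoo ⇒ ooomtotooooGooo   [G ::= o G o]
ooomtotooooGooo ⇒ ooomtotooootooo   [G ::= t]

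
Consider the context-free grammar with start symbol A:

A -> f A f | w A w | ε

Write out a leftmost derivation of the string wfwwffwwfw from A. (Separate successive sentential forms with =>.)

A => wAw   [A -> w A w]
wAw => wfAfw   [A -> f A f]
wfAfw => wfwAwfw   [A -> w A w]
wfwAwfw => wfwwAwwfw   [A -> w A w]
wfwwAwwfw => wfwwfAfwwfw   [A -> f A f]
wfwwfAfwwfw => wfwwffwwfw   [A -> ε]

A => wAw => wfAfw => wfwAwfw => wfwwAwwfw => wfwwfAfwwfw => wfwwffwwfw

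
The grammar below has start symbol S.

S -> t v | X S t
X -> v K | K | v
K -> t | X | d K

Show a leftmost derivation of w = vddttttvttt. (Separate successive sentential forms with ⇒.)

S ⇒ XSt   [S -> X S t]
XSt ⇒ vKSt   [X -> v K]
vKSt ⇒ vdKSt   [K -> d K]
vdKSt ⇒ vddKSt   [K -> d K]
vddKSt ⇒ vddtSt   [K -> t]
vddtSt ⇒ vddtXStt   [S -> X S t]
vddtXStt ⇒ vddtKStt   [X -> K]
vddtKStt ⇒ vddttStt   [K -> t]
vddttStt ⇒ vddttXSttt   [S -> X S t]
vddttXSttt ⇒ vddttKSttt   [X -> K]
vddttKSttt ⇒ vddtttSttt   [K -> t]
vddtttSttt ⇒ vddttttvttt   [S -> t v]

S ⇒ XSt ⇒ vKSt ⇒ vdKSt ⇒ vddKSt ⇒ vddtSt ⇒ vddtXStt ⇒ vddtKStt ⇒ vddttStt ⇒ vddttXSttt ⇒ vddttKSttt ⇒ vddtttSttt ⇒ vddttttvttt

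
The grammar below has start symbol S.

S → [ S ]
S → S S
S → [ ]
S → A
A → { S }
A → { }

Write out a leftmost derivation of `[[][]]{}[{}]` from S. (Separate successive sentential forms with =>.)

S=>SS=>[S]S=>[SS]S=>[[]S]S=>[[][]]S=>[[][]]SS=>[[][]]AS=>[[][]]{}S=>[[][]]{}[S]=>[[][]]{}[A]=>[[][]]{}[{}]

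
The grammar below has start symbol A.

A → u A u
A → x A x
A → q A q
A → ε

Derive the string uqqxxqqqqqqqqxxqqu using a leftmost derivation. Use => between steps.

A => uAu   [A → u A u]
uAu => uqAqu   [A → q A q]
uqAqu => uqqAqqu   [A → q A q]
uqqAqqu => uqqxAxqqu   [A → x A x]
uqqxAxqqu => uqqxxAxxqqu   [A → x A x]
uqqxxAxxqqu => uqqxxqAqxxqqu   [A → q A q]
uqqxxqAqxxqqu => uqqxxqqAqqxxqqu   [A → q A q]
uqqxxqqAqqxxqqu => uqqxxqqqAqqqxxqqu   [A → q A q]
uqqxxqqqAqqqxxqqu => uqqxxqqqqAqqqqxxqqu   [A → q A q]
uqqxxqqqqAqqqqxxqqu => uqqxxqqqqqqqqxxqqu   [A → ε]

A => uAu => uqAqu => uqqAqqu => uqqxAxqqu => uqqxxAxxqqu => uqqxxqAqxxqqu => uqqxxqqAqqxxqqu => uqqxxqqqAqqqxxqqu => uqqxxqqqqAqqqqxxqqu => uqqxxqqqqqqqqxxqqu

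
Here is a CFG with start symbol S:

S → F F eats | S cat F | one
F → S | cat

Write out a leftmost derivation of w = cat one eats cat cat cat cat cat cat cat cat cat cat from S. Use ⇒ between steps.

S ⇒ S cat F ⇒ S cat F cat F ⇒ S cat F cat F cat F ⇒ S cat F cat F cat F cat F ⇒ S cat F cat F cat F cat F cat F ⇒ F F eats cat F cat F cat F cat F cat F ⇒ cat F eats cat F cat F cat F cat F cat F ⇒ cat S eats cat F cat F cat F cat F cat F ⇒ cat one eats cat F cat F cat F cat F cat F ⇒ cat one eats cat cat cat F cat F cat F cat F ⇒ cat one eats cat cat cat cat cat F cat F cat F ⇒ cat one eats cat cat cat cat cat cat cat F cat F ⇒ cat one eats cat cat cat cat cat cat cat cat cat F ⇒ cat one eats cat cat cat cat cat cat cat cat cat cat

S ⇒ S cat F   [S → S cat F]
S cat F ⇒ S cat F cat F   [S → S cat F]
S cat F cat F ⇒ S cat F cat F cat F   [S → S cat F]
S cat F cat F cat F ⇒ S cat F cat F cat F cat F   [S → S cat F]
S cat F cat F cat F cat F ⇒ S cat F cat F cat F cat F cat F   [S → S cat F]
S cat F cat F cat F cat F cat F ⇒ F F eats cat F cat F cat F cat F cat F   [S → F F eats]
F F eats cat F cat F cat F cat F cat F ⇒ cat F eats cat F cat F cat F cat F cat F   [F → cat]
cat F eats cat F cat F cat F cat F cat F ⇒ cat S eats cat F cat F cat F cat F cat F   [F → S]
cat S eats cat F cat F cat F cat F cat F ⇒ cat one eats cat F cat F cat F cat F cat F   [S → one]
cat one eats cat F cat F cat F cat F cat F ⇒ cat one eats cat cat cat F cat F cat F cat F   [F → cat]
cat one eats cat cat cat F cat F cat F cat F ⇒ cat one eats cat cat cat cat cat F cat F cat F   [F → cat]
cat one eats cat cat cat cat cat F cat F cat F ⇒ cat one eats cat cat cat cat cat cat cat F cat F   [F → cat]
cat one eats cat cat cat cat cat cat cat F cat F ⇒ cat one eats cat cat cat cat cat cat cat cat cat F   [F → cat]
cat one eats cat cat cat cat cat cat cat cat cat F ⇒ cat one eats cat cat cat cat cat cat cat cat cat cat   [F → cat]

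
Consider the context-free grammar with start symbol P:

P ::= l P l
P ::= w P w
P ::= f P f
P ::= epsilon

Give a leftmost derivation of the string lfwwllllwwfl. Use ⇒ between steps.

P ⇒ lPl ⇒ lfPfl ⇒ lfwPwfl ⇒ lfwwPwwfl ⇒ lfwwlPlwwfl ⇒ lfwwllPllwwfl ⇒ lfwwllllwwfl

P ⇒ lPl   [P ::= l P l]
lPl ⇒ lfPfl   [P ::= f P f]
lfPfl ⇒ lfwPwfl   [P ::= w P w]
lfwPwfl ⇒ lfwwPwwfl   [P ::= w P w]
lfwwPwwfl ⇒ lfwwlPlwwfl   [P ::= l P l]
lfwwlPlwwfl ⇒ lfwwllPllwwfl   [P ::= l P l]
lfwwllPllwwfl ⇒ lfwwllllwwfl   [P ::= epsilon]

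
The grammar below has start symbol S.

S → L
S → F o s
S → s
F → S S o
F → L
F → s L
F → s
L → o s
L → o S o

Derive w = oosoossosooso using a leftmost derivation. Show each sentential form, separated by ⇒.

S ⇒ L ⇒ oSo ⇒ oFoso ⇒ oSSooso ⇒ oFosSooso ⇒ oLosSooso ⇒ ooSoosSooso ⇒ oosoosSooso ⇒ oosoosFosooso ⇒ oosoossosooso

S ⇒ L   [S → L]
L ⇒ oSo   [L → o S o]
oSo ⇒ oFoso   [S → F o s]
oFoso ⇒ oSSooso   [F → S S o]
oSSooso ⇒ oFosSooso   [S → F o s]
oFosSooso ⇒ oLosSooso   [F → L]
oLosSooso ⇒ ooSoosSooso   [L → o S o]
ooSoosSooso ⇒ oosoosSooso   [S → s]
oosoosSooso ⇒ oosoosFosooso   [S → F o s]
oosoosFosooso ⇒ oosoossosooso   [F → s]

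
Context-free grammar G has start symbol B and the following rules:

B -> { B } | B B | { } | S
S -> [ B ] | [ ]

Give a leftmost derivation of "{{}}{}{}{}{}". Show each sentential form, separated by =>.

B => BB => BBB => BBBB => BBBBB => {B}BBBB => {{}}BBBB => {{}}{}BBB => {{}}{}{}BB => {{}}{}{}{}B => {{}}{}{}{}{}

B => BB   [B -> B B]
BB => BBB   [B -> B B]
BBB => BBBB   [B -> B B]
BBBB => BBBBB   [B -> B B]
BBBBB => {B}BBBB   [B -> { B }]
{B}BBBB => {{}}BBBB   [B -> { }]
{{}}BBBB => {{}}{}BBB   [B -> { }]
{{}}{}BBB => {{}}{}{}BB   [B -> { }]
{{}}{}{}BB => {{}}{}{}{}B   [B -> { }]
{{}}{}{}{}B => {{}}{}{}{}{}   [B -> { }]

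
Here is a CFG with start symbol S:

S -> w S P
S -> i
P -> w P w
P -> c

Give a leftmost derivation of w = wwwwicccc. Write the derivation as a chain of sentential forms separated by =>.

S=>wSP=>wwSPP=>wwwSPPP=>wwwwSPPPP=>wwwwiPPPP=>wwwwicPPP=>wwwwiccPP=>wwwwicccP=>wwwwicccc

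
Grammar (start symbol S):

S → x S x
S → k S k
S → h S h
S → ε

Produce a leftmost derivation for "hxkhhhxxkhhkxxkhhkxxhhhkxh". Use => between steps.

S => hSh => hxSxh => hxkSkxh => hxkhShkxh => hxkhhShhkxh => hxkhhhShhhkxh => hxkhhhxSxhhhkxh => hxkhhhxxSxxhhhkxh => hxkhhhxxkSkxxhhhkxh => hxkhhhxxkhShkxxhhhkxh => hxkhhhxxkhhShhkxxhhhkxh => hxkhhhxxkhhkSkhhkxxhhhkxh => hxkhhhxxkhhkxSxkhhkxxhhhkxh => hxkhhhxxkhhkxxkhhkxxhhhkxh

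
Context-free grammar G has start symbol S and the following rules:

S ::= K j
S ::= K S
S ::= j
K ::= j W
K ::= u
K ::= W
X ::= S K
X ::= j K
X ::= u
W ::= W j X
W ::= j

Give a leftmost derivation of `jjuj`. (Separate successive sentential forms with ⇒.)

S ⇒ KS ⇒ WS ⇒ WjXS ⇒ jjXS ⇒ jjuS ⇒ jjuj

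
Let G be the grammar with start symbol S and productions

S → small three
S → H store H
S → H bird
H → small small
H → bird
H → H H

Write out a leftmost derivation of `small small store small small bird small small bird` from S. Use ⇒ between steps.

S ⇒ H store H ⇒ small small store H ⇒ small small store H H ⇒ small small store H H H ⇒ small small store H H H H ⇒ small small store small small H H H ⇒ small small store small small bird H H ⇒ small small store small small bird small small H ⇒ small small store small small bird small small bird

S ⇒ H store H   [S → H store H]
H store H ⇒ small small store H   [H → small small]
small small store H ⇒ small small store H H   [H → H H]
small small store H H ⇒ small small store H H H   [H → H H]
small small store H H H ⇒ small small store H H H H   [H → H H]
small small store H H H H ⇒ small small store small small H H H   [H → small small]
small small store small small H H H ⇒ small small store small small bird H H   [H → bird]
small small store small small bird H H ⇒ small small store small small bird small small H   [H → small small]
small small store small small bird small small H ⇒ small small store small small bird small small bird   [H → bird]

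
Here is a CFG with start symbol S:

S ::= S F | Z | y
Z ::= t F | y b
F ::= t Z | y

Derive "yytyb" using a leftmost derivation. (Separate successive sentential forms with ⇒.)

S⇒SF⇒SFF⇒yFF⇒yyF⇒yytZ⇒yytyb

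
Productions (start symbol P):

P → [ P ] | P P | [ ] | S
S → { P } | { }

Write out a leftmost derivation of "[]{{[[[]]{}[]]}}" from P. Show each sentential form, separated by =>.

P => PP => []P => []S => []{P} => []{S} => []{{P}} => []{{[P]}} => []{{[PP]}} => []{{[[P]P]}} => []{{[[[]]P]}} => []{{[[[]]PP]}} => []{{[[[]]SP]}} => []{{[[[]]{}P]}} => []{{[[[]]{}[]]}}

P => PP   [P → P P]
PP => []P   [P → [ ]]
[]P => []S   [P → S]
[]S => []{P}   [S → { P }]
[]{P} => []{S}   [P → S]
[]{S} => []{{P}}   [S → { P }]
[]{{P}} => []{{[P]}}   [P → [ P ]]
[]{{[P]}} => []{{[PP]}}   [P → P P]
[]{{[PP]}} => []{{[[P]P]}}   [P → [ P ]]
[]{{[[P]P]}} => []{{[[[]]P]}}   [P → [ ]]
[]{{[[[]]P]}} => []{{[[[]]PP]}}   [P → P P]
[]{{[[[]]PP]}} => []{{[[[]]SP]}}   [P → S]
[]{{[[[]]SP]}} => []{{[[[]]{}P]}}   [S → { }]
[]{{[[[]]{}P]}} => []{{[[[]]{}[]]}}   [P → [ ]]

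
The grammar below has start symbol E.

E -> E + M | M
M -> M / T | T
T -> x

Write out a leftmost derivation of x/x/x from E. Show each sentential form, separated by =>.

E => M => M/T => M/T/T => T/T/T => x/T/T => x/x/T => x/x/x

E => M   [E -> M]
M => M/T   [M -> M / T]
M/T => M/T/T   [M -> M / T]
M/T/T => T/T/T   [M -> T]
T/T/T => x/T/T   [T -> x]
x/T/T => x/x/T   [T -> x]
x/x/T => x/x/x   [T -> x]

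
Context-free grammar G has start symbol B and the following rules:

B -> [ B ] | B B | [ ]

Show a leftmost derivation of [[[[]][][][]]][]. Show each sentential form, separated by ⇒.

B ⇒ BB   [B -> B B]
BB ⇒ [B]B   [B -> [ B ]]
[B]B ⇒ [[B]]B   [B -> [ B ]]
[[B]]B ⇒ [[BB]]B   [B -> B B]
[[BB]]B ⇒ [[[B]B]]B   [B -> [ B ]]
[[[B]B]]B ⇒ [[[[]]B]]B   [B -> [ ]]
[[[[]]B]]B ⇒ [[[[]]BB]]B   [B -> B B]
[[[[]]BB]]B ⇒ [[[[]]BBB]]B   [B -> B B]
[[[[]]BBB]]B ⇒ [[[[]][]BB]]B   [B -> [ ]]
[[[[]][]BB]]B ⇒ [[[[]][][]B]]B   [B -> [ ]]
[[[[]][][]B]]B ⇒ [[[[]][][][]]]B   [B -> [ ]]
[[[[]][][][]]]B ⇒ [[[[]][][][]]][]   [B -> [ ]]

B⇒BB⇒[B]B⇒[[B]]B⇒[[BB]]B⇒[[[B]B]]B⇒[[[[]]B]]B⇒[[[[]]BB]]B⇒[[[[]]BBB]]B⇒[[[[]][]BB]]B⇒[[[[]][][]B]]B⇒[[[[]][][][]]]B⇒[[[[]][][][]]][]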